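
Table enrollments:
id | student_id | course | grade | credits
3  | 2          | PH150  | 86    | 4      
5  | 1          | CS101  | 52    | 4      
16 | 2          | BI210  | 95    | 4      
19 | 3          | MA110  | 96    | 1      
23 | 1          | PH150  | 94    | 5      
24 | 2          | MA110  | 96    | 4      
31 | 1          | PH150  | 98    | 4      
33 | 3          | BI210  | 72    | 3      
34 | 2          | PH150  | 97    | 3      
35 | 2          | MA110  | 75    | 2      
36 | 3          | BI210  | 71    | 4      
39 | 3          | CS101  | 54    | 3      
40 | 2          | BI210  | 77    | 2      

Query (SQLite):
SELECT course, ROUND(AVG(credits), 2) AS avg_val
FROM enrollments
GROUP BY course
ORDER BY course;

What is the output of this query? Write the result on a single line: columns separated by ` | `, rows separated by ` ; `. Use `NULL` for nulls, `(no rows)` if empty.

BI210 | 3.25 ; CS101 | 3.5 ; MA110 | 2.33 ; PH150 | 4

Partition enrollments by course; compute ROUND(AVG(credits), 2) within each group.
  BI210: ids {16, 33, 36, 40} → ROUND(AVG(credits), 2)=3.25
  CS101: ids {5, 39} → ROUND(AVG(credits), 2)=3.5
  MA110: ids {19, 24, 35} → ROUND(AVG(credits), 2)=2.33
  PH150: ids {3, 23, 31, 34} → ROUND(AVG(credits), 2)=4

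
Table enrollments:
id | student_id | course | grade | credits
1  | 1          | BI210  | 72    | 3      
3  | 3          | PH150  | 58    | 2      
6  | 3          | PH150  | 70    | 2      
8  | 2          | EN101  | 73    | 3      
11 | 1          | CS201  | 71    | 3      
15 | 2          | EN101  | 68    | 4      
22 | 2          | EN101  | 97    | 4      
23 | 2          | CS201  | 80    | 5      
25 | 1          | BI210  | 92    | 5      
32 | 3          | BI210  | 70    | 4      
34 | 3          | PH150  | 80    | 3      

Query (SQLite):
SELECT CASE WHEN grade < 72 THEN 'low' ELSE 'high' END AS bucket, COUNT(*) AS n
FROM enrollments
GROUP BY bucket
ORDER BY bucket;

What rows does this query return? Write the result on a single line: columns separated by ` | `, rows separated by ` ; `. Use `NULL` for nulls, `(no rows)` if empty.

high | 6 ; low | 5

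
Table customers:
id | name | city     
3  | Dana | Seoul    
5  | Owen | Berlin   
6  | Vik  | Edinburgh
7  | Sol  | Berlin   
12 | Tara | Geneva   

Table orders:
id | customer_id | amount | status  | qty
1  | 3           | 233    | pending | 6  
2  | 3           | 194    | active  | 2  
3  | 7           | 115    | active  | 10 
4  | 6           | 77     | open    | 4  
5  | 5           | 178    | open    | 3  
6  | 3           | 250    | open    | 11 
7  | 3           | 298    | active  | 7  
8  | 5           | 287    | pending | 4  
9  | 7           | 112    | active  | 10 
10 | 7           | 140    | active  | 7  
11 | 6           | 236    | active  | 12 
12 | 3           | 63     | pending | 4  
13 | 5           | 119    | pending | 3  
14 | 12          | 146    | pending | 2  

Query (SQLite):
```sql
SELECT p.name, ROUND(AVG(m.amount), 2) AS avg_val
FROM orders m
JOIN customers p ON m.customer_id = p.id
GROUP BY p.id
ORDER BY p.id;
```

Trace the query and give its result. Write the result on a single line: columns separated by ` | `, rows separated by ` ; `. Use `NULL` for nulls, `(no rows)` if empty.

Join each orders row to its customers via customer_id.
Group joined rows by customers.id; compute ROUND(AVG(m.amount), 2) per group.
  3: ids {1, 2, 6, 7, 12} → ROUND(AVG(m.amount), 2)=207.6
  5: ids {5, 8, 13} → ROUND(AVG(m.amount), 2)=194.67
  6: ids {4, 11} → ROUND(AVG(m.amount), 2)=156.5
  7: ids {3, 9, 10} → ROUND(AVG(m.amount), 2)=122.33
  12: ids {14} → ROUND(AVG(m.amount), 2)=146

Dana | 207.6 ; Owen | 194.67 ; Vik | 156.5 ; Sol | 122.33 ; Tara | 146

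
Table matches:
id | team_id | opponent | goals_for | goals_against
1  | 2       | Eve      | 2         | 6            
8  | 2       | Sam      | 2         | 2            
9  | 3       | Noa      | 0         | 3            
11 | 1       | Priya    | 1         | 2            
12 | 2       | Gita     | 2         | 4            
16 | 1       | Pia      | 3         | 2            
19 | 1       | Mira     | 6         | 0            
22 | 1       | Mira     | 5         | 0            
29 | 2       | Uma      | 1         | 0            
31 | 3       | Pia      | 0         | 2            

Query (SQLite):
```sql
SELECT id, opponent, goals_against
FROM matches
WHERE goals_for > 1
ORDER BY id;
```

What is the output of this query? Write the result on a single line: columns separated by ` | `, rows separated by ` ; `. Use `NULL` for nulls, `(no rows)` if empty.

1 | Eve | 6 ; 8 | Sam | 2 ; 12 | Gita | 4 ; 16 | Pia | 2 ; 19 | Mira | 0 ; 22 | Mira | 0

goals_for > 1: ids {1, 8, 12, 16, 19, 22}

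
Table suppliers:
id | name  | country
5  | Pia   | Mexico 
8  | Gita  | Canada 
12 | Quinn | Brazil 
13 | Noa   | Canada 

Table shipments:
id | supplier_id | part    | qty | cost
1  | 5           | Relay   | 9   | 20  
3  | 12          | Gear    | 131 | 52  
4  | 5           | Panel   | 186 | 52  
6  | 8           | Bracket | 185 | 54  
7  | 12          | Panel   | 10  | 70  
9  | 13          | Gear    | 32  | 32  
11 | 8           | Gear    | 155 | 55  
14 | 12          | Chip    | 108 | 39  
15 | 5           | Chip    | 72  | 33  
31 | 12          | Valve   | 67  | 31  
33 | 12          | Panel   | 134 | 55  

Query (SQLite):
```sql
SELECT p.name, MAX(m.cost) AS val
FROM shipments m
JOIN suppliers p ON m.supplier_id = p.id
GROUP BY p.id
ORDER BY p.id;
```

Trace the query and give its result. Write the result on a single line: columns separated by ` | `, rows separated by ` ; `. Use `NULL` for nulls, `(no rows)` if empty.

Pia | 52 ; Gita | 55 ; Quinn | 70 ; Noa | 32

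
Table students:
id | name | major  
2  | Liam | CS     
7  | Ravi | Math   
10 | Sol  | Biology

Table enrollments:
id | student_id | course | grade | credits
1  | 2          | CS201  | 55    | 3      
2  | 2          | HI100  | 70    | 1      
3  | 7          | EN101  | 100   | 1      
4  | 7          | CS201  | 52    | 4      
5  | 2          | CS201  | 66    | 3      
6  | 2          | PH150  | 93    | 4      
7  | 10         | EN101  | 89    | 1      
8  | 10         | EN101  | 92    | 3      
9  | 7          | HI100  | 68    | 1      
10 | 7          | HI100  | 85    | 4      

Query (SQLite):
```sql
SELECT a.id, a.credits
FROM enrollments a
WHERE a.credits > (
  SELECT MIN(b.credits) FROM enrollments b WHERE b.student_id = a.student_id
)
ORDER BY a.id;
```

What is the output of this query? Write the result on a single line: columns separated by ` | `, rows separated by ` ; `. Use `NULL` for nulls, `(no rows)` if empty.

1 | 3 ; 4 | 4 ; 5 | 3 ; 6 | 4 ; 8 | 3 ; 10 | 4

For each enrollments row a, compute MIN(credits) over rows sharing a.student_id.
Keep row a if a.credits > that per-group MIN.
  student_id=2: MIN(credits) = 1
  student_id=7: MIN(credits) = 1
  student_id=10: MIN(credits) = 1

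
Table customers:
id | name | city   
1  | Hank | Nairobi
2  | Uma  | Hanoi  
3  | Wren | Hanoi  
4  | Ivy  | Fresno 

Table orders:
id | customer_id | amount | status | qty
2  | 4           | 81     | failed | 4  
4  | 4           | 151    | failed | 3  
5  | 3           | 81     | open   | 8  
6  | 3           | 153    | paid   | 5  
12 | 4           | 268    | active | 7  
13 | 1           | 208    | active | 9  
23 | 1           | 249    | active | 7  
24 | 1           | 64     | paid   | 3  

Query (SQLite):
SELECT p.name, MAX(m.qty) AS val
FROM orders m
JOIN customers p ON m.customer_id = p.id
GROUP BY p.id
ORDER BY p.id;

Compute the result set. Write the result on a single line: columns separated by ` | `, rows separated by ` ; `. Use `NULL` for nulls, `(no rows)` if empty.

Join each orders row to its customers via customer_id.
Group joined rows by customers.id; compute MAX(m.qty) per group.
  1: ids {13, 23, 24} → MAX(m.qty)=9
  3: ids {5, 6} → MAX(m.qty)=8
  4: ids {2, 4, 12} → MAX(m.qty)=7

Hank | 9 ; Wren | 8 ; Ivy | 7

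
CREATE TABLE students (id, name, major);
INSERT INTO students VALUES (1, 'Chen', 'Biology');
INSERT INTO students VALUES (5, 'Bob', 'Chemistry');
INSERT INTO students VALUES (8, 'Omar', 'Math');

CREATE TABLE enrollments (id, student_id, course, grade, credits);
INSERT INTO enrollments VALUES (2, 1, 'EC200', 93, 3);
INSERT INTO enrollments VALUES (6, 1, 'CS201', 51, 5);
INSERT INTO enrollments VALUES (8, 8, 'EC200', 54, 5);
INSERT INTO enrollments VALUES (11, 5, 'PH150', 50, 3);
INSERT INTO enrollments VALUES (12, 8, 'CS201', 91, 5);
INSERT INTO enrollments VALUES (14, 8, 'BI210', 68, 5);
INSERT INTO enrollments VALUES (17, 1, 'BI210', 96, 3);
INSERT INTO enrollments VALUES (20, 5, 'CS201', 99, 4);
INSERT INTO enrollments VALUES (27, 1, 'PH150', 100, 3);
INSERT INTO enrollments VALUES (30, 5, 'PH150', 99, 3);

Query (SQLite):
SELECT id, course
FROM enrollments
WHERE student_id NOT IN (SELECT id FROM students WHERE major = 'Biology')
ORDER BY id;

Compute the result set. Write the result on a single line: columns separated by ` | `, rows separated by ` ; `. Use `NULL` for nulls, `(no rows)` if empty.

8 | EC200 ; 11 | PH150 ; 12 | CS201 ; 14 | BI210 ; 20 | CS201 ; 30 | PH150

Inner query: students.id where major = 'Biology'.
Outer: keep enrollments rows whose student_id is not in that set.
Inner query → {1}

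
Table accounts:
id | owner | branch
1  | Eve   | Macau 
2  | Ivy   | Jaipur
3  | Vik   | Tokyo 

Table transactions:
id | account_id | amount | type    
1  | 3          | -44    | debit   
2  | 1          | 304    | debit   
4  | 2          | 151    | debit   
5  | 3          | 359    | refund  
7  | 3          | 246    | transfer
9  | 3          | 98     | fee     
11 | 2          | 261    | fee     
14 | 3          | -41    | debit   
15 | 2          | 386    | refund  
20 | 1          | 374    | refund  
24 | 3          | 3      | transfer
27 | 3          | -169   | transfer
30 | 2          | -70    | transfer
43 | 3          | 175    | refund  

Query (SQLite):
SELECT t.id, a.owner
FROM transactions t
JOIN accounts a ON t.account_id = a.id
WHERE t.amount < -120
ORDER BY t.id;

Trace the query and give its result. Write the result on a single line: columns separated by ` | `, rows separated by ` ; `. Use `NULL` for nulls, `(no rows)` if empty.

Each transactions row matches the accounts row where account_id = accounts.id.
Then keep rows with t.amount < -120.

27 | Vik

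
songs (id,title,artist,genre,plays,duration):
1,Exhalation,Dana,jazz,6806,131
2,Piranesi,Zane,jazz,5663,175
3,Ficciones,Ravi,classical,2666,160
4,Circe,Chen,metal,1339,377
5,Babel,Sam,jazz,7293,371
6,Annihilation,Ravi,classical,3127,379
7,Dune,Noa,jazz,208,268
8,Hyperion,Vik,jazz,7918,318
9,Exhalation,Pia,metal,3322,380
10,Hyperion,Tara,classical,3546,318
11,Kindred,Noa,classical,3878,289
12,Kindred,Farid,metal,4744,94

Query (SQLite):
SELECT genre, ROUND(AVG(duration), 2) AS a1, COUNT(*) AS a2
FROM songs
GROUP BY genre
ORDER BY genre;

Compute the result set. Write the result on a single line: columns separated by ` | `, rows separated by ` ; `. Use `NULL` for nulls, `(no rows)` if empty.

classical | 286.5 | 4 ; jazz | 252.6 | 5 ; metal | 283.67 | 3

Group songs by genre.
Per group compute: ROUND(AVG(duration), 2), COUNT(*).
  classical: ids {3, 6, 10, 11} → ROUND(AVG(duration), 2)=286.5, COUNT(*)=4
  jazz: ids {1, 2, 5, 7, 8} → ROUND(AVG(duration), 2)=252.6, COUNT(*)=5
  metal: ids {4, 9, 12} → ROUND(AVG(duration), 2)=283.67, COUNT(*)=3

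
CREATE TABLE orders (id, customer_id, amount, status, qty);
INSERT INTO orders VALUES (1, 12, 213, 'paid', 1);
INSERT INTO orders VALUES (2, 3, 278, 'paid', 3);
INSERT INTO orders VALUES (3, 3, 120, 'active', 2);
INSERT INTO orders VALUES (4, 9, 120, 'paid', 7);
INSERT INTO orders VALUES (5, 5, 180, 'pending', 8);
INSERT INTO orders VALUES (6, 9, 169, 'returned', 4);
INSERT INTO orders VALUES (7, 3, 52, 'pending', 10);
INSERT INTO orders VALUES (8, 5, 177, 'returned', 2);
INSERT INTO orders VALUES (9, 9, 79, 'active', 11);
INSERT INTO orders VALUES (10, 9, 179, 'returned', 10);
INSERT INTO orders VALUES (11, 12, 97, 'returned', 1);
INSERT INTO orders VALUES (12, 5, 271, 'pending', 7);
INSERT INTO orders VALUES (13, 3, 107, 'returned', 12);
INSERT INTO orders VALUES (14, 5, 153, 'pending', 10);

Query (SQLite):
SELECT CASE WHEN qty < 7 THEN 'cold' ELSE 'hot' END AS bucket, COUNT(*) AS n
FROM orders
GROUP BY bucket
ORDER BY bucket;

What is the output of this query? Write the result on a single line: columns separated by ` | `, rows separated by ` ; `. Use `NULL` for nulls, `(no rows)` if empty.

Bucket rows by qty < 7 → 'cold' else 'hot'; count each bucket.

cold | 6 ; hot | 8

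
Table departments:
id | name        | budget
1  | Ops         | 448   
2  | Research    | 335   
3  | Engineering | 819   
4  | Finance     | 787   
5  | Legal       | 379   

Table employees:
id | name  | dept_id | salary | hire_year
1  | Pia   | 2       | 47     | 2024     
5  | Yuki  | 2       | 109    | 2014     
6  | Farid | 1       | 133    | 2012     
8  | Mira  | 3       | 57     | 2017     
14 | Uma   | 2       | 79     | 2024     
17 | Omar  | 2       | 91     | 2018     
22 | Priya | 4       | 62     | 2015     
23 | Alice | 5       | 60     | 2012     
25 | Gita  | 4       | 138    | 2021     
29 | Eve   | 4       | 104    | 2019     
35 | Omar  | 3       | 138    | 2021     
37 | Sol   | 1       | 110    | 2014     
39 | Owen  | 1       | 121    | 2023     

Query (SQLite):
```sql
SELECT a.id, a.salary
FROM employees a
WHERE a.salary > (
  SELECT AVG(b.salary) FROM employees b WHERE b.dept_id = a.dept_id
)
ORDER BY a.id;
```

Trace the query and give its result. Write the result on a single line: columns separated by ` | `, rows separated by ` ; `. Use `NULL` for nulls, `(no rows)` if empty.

For each employees row a, compute AVG(salary) over rows sharing a.dept_id.
Keep row a if a.salary > that per-group AVG.
  dept_id=1: AVG(salary) = 121.333333
  dept_id=2: AVG(salary) = 81.5
  dept_id=3: AVG(salary) = 97.5
  dept_id=4: AVG(salary) = 101.333333
  dept_id=5: AVG(salary) = 60.0

5 | 109 ; 6 | 133 ; 17 | 91 ; 25 | 138 ; 29 | 104 ; 35 | 138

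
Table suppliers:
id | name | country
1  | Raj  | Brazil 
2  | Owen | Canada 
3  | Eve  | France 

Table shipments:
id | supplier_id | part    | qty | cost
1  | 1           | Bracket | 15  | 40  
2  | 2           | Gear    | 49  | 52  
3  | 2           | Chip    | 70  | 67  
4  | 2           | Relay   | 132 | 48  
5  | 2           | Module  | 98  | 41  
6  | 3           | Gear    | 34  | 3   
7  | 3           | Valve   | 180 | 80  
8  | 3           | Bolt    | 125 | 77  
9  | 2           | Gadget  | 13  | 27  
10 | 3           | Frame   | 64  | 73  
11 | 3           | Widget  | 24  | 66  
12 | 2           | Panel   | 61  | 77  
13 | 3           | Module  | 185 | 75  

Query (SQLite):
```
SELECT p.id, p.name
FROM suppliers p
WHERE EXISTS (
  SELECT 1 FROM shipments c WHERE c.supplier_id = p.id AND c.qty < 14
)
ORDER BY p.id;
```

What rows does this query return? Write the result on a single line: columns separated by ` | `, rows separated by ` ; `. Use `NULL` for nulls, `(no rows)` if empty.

2 | Owen

For each suppliers row, check whether any shipments with matching supplier_id has qty < 14.
Keep rows where that is true.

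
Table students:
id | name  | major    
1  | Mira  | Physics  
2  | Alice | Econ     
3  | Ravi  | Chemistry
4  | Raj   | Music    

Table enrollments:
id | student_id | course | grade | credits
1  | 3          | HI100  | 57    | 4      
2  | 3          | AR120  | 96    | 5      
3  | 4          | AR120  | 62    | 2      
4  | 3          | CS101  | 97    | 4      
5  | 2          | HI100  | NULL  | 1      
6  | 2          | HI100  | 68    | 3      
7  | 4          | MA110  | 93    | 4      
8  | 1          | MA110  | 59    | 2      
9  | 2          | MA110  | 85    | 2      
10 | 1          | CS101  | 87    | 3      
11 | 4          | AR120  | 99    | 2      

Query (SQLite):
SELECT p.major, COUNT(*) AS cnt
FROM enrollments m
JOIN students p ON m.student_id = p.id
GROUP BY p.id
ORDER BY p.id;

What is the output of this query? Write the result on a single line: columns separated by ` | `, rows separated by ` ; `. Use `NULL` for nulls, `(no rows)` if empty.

Physics | 2 ; Econ | 3 ; Chemistry | 3 ; Music | 3

Join each enrollments row to its students via student_id.
Group joined rows by students.id; compute COUNT(*) per group.
  1: ids {8, 10} → COUNT(*)=2
  2: ids {5, 6, 9} → COUNT(*)=3
  3: ids {1, 2, 4} → COUNT(*)=3
  4: ids {3, 7, 11} → COUNT(*)=3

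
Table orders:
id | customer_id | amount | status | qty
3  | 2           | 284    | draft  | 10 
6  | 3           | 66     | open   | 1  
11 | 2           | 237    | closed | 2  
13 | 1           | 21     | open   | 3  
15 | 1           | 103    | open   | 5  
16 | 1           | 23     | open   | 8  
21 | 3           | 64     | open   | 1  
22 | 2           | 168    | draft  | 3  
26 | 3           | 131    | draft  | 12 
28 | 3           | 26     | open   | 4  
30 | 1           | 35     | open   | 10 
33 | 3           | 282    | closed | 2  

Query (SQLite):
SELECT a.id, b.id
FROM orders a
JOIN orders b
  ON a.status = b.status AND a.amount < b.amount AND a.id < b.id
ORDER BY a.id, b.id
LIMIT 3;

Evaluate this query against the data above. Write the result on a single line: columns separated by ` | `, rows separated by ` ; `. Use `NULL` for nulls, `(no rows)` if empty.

6 | 15 ; 11 | 33 ; 13 | 15

Pairs (a,b) with same status, a.amount < b.amount, a.id < b.id.
status groups: closed:{11,33} draft:{3,22,26} open:{6,13,15,16,21,28,30}
Ordered by (a.id, b.id); first 3.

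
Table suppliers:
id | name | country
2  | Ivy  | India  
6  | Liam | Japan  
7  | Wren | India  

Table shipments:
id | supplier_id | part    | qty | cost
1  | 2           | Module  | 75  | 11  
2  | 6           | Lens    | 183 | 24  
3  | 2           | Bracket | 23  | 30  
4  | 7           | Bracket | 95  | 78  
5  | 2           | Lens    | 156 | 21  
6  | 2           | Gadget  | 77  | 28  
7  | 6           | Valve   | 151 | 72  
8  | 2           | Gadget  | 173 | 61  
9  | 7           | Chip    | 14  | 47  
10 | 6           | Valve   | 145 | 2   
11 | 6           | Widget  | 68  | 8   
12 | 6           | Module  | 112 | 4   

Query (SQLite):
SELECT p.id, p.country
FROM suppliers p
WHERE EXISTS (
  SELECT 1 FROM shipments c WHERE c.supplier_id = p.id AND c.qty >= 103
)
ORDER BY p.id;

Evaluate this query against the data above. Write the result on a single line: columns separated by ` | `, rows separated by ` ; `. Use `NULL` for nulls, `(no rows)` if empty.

For each suppliers row, check whether any shipments with matching supplier_id has qty >= 103.
Keep rows where that is true.

2 | India ; 6 | Japan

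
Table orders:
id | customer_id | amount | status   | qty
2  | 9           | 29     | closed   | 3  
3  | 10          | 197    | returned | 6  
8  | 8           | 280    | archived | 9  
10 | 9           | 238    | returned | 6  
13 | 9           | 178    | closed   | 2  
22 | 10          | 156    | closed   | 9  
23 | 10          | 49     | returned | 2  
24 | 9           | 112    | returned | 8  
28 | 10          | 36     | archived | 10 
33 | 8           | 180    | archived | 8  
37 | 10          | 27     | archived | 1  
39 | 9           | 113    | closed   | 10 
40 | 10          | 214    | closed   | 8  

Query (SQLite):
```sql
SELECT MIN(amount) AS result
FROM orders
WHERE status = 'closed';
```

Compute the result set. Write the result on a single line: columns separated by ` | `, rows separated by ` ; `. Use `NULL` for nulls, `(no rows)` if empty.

29

Rows where status='closed' → amount values: [29, 178, 156, 113, 214].
MIN of non-NULL values = 29.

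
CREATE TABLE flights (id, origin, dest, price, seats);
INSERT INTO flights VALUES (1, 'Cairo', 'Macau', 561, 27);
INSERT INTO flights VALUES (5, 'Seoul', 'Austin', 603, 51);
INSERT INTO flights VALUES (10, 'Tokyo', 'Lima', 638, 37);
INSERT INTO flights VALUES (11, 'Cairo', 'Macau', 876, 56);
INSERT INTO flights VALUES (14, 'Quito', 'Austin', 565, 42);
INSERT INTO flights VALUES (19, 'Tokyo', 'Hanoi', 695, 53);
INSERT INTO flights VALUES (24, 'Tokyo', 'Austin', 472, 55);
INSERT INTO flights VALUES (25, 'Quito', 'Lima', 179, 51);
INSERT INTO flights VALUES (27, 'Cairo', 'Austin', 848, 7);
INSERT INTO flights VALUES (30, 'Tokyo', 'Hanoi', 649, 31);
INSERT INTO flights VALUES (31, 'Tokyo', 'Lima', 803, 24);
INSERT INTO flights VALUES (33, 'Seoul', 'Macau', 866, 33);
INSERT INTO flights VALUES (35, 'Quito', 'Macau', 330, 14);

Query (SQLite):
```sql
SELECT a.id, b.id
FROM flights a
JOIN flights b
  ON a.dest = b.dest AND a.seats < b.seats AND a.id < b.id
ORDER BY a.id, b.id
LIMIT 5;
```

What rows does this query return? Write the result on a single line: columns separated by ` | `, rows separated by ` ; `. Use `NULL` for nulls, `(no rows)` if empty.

1 | 11 ; 1 | 33 ; 5 | 24 ; 10 | 25 ; 14 | 24

Pairs (a,b) with same dest, a.seats < b.seats, a.id < b.id.
dest groups: Austin:{5,14,24,27} Hanoi:{19,30} Lima:{10,25,31} Macau:{1,11,33,35}
Ordered by (a.id, b.id); first 5.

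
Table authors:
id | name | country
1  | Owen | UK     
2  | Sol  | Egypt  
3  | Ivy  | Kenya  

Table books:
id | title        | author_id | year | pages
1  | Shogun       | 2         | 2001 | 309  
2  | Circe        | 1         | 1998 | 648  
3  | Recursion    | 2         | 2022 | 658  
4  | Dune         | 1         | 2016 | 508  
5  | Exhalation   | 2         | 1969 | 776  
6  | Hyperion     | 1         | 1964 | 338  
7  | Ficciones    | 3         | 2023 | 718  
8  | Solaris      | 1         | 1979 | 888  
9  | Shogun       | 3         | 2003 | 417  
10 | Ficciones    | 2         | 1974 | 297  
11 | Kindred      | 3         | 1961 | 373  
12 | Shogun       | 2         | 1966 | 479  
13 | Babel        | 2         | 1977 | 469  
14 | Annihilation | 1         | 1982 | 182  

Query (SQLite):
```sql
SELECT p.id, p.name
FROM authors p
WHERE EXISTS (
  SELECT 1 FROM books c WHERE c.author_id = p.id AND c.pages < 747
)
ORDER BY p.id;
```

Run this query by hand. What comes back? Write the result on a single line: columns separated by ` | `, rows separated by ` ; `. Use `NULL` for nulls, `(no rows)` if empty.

For each authors row, check whether any books with matching author_id has pages < 747.
Keep rows where that is true.

1 | Owen ; 2 | Sol ; 3 | Ivy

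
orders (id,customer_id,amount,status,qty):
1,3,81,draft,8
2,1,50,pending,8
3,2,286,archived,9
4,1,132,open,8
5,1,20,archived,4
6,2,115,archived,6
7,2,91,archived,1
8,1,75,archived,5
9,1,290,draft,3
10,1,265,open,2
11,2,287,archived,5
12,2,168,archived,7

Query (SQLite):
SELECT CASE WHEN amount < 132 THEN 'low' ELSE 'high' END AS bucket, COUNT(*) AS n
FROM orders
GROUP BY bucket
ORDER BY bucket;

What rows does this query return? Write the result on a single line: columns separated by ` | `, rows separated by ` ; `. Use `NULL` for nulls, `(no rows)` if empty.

Bucket rows by amount < 132 → 'low' else 'high'; count each bucket.

high | 6 ; low | 6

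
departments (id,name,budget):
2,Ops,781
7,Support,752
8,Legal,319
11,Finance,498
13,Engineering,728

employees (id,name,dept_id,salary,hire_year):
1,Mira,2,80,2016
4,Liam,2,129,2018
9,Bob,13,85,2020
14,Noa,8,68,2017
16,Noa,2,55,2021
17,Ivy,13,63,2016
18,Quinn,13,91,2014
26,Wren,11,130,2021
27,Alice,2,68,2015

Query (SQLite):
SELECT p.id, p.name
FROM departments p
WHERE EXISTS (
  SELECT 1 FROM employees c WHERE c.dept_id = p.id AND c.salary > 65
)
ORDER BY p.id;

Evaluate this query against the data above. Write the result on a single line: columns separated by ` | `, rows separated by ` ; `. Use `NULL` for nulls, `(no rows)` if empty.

2 | Ops ; 8 | Legal ; 11 | Finance ; 13 | Engineering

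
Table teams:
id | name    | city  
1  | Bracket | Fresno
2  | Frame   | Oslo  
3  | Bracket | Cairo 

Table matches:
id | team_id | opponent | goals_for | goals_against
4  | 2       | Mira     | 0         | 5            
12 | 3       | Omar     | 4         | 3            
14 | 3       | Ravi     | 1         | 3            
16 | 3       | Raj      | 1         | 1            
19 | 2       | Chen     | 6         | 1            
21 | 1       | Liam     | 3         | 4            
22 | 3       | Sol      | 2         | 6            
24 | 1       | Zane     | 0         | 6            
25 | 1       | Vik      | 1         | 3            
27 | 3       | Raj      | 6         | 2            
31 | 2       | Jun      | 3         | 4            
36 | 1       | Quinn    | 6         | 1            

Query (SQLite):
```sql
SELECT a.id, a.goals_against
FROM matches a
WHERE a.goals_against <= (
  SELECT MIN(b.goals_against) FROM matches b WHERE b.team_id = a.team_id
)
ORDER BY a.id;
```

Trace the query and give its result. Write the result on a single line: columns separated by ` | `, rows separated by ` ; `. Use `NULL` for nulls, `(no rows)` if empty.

16 | 1 ; 19 | 1 ; 36 | 1

For each matches row a, compute MIN(goals_against) over rows sharing a.team_id.
Keep row a if a.goals_against <= that per-group MIN.
  team_id=1: MIN(goals_against) = 1
  team_id=2: MIN(goals_against) = 1
  team_id=3: MIN(goals_against) = 1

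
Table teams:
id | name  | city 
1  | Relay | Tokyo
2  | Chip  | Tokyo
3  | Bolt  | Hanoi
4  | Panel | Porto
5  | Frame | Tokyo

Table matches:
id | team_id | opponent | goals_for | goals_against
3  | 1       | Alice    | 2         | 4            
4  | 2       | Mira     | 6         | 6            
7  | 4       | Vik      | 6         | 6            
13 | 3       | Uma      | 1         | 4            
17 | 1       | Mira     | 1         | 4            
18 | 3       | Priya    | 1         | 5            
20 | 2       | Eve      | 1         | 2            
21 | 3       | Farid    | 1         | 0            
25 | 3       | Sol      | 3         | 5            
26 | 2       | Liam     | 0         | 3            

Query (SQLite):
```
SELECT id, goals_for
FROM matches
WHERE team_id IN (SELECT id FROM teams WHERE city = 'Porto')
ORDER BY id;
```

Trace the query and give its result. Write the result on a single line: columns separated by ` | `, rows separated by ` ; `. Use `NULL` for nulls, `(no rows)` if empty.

7 | 6

Inner query: teams.id where city = 'Porto'.
Outer: keep matches rows whose team_id is in that set.
Inner query → {4}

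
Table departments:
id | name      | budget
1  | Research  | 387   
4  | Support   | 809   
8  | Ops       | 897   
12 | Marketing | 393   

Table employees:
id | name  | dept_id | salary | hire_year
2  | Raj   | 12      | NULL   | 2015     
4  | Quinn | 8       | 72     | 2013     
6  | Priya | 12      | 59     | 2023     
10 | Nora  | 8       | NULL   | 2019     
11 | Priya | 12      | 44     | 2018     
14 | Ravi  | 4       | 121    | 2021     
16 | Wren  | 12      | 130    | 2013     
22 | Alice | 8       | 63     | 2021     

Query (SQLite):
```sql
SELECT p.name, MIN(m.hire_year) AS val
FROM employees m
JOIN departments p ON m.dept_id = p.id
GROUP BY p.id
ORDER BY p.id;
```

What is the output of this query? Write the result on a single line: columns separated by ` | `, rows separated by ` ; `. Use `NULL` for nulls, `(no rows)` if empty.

Support | 2021 ; Ops | 2013 ; Marketing | 2013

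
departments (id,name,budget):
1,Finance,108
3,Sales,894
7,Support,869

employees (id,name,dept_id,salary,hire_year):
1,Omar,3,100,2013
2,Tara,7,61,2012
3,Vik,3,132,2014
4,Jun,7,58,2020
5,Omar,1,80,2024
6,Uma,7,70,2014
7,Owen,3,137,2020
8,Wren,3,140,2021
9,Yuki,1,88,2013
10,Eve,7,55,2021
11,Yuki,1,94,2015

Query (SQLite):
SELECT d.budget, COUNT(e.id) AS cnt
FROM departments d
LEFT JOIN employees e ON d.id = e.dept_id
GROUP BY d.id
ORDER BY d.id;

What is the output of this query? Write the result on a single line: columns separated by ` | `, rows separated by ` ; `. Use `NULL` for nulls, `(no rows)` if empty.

108 | 3 ; 894 | 4 ; 869 | 4

LEFT JOIN keeps every departments row; unmatched ones get NULL for employees columns.
Group by departments.id and compute COUNT(e.id). COUNT(col) of an all-NULL group is 0.
  1: ids {5, 9, 11} → COUNT(e.id)=3
  3: ids {1, 3, 7, 8} → COUNT(e.id)=4
  7: ids {2, 4, 6, 10} → COUNT(e.id)=4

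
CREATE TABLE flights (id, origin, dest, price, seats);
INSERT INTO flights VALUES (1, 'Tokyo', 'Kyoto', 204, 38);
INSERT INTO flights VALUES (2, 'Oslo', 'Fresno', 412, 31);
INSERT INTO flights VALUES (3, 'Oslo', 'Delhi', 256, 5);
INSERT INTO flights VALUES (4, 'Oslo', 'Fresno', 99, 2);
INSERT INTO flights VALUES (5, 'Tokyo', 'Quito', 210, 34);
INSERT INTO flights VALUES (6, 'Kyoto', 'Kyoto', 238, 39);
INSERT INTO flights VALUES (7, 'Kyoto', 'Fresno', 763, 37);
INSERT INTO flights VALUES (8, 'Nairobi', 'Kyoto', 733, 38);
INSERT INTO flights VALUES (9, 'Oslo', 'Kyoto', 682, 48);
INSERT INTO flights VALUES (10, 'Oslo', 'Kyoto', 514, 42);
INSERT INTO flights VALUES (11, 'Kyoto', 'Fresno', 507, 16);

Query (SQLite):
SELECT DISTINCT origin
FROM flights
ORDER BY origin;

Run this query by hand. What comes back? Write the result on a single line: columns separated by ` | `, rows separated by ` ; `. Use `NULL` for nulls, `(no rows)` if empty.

Kyoto ; Nairobi ; Oslo ; Tokyo

Collect distinct origin values from flights.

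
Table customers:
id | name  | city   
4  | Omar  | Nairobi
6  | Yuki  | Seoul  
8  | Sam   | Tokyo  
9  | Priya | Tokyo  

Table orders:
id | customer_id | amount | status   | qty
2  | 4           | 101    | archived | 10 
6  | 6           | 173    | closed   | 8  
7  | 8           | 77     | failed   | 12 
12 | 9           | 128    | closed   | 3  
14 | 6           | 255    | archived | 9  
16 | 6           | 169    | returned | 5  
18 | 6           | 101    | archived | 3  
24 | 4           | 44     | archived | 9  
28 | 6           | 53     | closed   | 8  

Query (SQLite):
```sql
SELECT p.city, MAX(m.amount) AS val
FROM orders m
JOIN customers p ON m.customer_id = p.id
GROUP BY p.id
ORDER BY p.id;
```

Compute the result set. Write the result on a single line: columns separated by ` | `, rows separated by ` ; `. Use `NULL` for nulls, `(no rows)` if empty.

Join each orders row to its customers via customer_id.
Group joined rows by customers.id; compute MAX(m.amount) per group.
  4: ids {2, 24} → MAX(m.amount)=101
  6: ids {6, 14, 16, 18, 28} → MAX(m.amount)=255
  8: ids {7} → MAX(m.amount)=77
  9: ids {12} → MAX(m.amount)=128

Nairobi | 101 ; Seoul | 255 ; Tokyo | 77 ; Tokyo | 128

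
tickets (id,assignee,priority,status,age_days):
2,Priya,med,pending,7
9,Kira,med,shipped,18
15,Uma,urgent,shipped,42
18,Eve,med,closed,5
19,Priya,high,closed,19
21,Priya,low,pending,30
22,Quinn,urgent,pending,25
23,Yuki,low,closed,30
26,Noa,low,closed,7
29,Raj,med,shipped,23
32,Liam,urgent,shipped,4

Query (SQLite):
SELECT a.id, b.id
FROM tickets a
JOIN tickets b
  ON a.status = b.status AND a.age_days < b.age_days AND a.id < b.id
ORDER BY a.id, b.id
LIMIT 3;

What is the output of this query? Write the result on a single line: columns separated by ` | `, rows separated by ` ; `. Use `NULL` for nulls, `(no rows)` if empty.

2 | 21 ; 2 | 22 ; 9 | 15

Pairs (a,b) with same status, a.age_days < b.age_days, a.id < b.id.
status groups: closed:{18,19,23,26} pending:{2,21,22} shipped:{9,15,29,32}
Ordered by (a.id, b.id); first 3.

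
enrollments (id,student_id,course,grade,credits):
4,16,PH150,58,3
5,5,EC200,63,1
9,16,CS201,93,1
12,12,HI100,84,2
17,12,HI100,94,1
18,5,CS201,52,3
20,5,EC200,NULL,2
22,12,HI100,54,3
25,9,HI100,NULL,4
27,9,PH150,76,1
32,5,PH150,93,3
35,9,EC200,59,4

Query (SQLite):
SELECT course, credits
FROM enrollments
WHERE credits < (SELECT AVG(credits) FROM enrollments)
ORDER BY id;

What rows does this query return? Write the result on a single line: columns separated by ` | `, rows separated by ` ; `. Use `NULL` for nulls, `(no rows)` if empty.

EC200 | 1 ; CS201 | 1 ; HI100 | 2 ; HI100 | 1 ; EC200 | 2 ; PH150 | 1

Scalar subquery: AVG(credits) over all enrollments rows = 2.333333 (≈; comparison uses full precision).
Keep rows where credits < that value.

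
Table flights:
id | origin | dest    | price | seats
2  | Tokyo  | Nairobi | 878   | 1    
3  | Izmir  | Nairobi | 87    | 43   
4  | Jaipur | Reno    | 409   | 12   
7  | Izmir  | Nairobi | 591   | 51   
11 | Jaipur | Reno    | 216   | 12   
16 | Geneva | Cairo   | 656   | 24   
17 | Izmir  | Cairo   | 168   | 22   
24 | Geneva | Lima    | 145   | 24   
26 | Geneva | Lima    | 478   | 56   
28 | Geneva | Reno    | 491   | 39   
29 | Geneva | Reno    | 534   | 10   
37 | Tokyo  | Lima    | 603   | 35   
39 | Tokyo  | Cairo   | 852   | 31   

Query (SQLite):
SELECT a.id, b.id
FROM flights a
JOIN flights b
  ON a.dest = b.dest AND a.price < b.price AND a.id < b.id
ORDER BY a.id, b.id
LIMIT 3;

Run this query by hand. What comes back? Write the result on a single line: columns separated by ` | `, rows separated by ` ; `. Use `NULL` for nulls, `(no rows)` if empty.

Pairs (a,b) with same dest, a.price < b.price, a.id < b.id.
dest groups: Cairo:{16,17,39} Lima:{24,26,37} Nairobi:{2,3,7} Reno:{4,11,28,29}
Ordered by (a.id, b.id); first 3.

3 | 7 ; 4 | 28 ; 4 | 29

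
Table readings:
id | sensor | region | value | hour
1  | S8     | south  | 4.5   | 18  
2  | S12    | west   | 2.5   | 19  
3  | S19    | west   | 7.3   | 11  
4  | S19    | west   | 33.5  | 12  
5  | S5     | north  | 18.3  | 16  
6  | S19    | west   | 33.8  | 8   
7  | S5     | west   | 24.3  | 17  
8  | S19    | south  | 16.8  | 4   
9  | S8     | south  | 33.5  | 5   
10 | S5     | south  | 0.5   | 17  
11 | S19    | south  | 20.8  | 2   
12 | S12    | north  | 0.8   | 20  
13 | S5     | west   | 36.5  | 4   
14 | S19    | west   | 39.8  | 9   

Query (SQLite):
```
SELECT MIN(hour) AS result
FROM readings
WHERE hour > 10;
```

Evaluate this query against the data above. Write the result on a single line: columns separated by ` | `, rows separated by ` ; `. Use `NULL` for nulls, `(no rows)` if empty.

11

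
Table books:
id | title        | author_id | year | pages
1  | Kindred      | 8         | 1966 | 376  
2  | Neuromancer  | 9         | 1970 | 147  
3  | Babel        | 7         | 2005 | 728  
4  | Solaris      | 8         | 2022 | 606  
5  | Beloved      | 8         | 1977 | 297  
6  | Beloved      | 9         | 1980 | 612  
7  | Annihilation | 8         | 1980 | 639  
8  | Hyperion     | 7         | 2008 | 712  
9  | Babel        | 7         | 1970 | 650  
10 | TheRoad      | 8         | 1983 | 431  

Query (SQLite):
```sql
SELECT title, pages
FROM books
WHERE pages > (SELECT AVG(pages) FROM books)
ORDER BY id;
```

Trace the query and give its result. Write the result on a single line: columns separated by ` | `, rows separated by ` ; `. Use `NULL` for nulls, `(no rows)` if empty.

Babel | 728 ; Solaris | 606 ; Beloved | 612 ; Annihilation | 639 ; Hyperion | 712 ; Babel | 650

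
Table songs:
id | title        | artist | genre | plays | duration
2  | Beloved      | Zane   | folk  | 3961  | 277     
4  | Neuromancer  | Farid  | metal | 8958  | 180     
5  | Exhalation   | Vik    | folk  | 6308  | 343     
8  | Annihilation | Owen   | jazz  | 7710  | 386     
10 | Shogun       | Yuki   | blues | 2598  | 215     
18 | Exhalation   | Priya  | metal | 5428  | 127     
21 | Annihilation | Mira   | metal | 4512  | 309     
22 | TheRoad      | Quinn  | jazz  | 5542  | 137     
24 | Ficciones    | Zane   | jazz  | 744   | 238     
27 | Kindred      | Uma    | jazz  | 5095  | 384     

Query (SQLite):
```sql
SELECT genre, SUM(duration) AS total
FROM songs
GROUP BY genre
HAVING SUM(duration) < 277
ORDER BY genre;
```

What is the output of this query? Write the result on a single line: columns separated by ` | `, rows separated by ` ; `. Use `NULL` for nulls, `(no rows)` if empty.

Partition songs by genre; compute SUM(duration) within each group.
HAVING: keep groups where SUM(duration) < 277.
  blues: ids {10} → SUM(duration)=215
  folk: ids {2, 5} → SUM(duration)=620
  jazz: ids {8, 22, 24, 27} → SUM(duration)=1145
  metal: ids {4, 18, 21} → SUM(duration)=616

blues | 215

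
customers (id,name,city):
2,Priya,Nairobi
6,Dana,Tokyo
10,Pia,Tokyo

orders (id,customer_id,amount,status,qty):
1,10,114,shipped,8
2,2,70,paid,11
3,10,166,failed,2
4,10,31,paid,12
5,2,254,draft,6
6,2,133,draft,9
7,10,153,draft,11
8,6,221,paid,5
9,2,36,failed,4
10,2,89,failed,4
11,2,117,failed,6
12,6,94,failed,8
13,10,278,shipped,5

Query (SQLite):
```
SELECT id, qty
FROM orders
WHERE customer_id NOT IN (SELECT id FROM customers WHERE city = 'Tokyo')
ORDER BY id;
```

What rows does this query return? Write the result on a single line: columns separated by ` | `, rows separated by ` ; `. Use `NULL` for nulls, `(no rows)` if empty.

2 | 11 ; 5 | 6 ; 6 | 9 ; 9 | 4 ; 10 | 4 ; 11 | 6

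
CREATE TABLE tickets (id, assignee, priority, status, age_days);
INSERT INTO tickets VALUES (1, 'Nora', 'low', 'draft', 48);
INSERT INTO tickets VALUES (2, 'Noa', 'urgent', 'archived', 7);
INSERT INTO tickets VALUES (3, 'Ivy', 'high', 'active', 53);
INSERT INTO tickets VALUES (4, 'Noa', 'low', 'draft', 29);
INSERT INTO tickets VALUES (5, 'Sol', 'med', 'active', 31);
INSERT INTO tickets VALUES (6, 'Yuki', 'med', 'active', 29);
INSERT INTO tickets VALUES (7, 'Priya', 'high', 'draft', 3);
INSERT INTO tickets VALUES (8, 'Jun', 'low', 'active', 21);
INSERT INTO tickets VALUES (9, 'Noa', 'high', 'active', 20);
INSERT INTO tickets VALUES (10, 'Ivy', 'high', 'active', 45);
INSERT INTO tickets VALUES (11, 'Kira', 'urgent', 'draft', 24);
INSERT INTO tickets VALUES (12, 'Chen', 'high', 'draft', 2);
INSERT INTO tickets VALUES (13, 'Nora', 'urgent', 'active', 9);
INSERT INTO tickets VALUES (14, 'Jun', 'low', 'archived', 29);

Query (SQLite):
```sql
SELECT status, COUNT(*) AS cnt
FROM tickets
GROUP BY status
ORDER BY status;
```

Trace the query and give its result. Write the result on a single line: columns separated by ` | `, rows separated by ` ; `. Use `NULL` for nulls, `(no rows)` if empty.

active | 7 ; archived | 2 ; draft | 5

Partition tickets by status; compute COUNT(*) within each group.
  active: ids {3, 5, 6, 8, 9, 10, 13} → COUNT(*)=7
  archived: ids {2, 14} → COUNT(*)=2
  draft: ids {1, 4, 7, 11, 12} → COUNT(*)=5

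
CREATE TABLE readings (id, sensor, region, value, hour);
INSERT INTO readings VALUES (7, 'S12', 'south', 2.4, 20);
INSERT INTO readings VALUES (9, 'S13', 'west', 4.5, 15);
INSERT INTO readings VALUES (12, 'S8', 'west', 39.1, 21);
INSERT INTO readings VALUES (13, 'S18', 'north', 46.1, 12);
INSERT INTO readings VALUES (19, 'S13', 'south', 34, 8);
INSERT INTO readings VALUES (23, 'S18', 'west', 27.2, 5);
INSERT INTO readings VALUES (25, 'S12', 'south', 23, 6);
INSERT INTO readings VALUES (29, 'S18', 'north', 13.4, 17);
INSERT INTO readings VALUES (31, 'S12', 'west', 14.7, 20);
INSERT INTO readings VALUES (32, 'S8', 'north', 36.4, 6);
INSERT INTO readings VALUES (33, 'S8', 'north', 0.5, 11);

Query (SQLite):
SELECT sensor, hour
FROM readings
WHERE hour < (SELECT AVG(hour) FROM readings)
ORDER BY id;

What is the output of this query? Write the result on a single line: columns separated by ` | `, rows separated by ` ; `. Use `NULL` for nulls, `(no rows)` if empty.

S18 | 12 ; S13 | 8 ; S18 | 5 ; S12 | 6 ; S8 | 6 ; S8 | 11

Scalar subquery: AVG(hour) over all readings rows = 12.818182 (≈; comparison uses full precision).
Keep rows where hour < that value.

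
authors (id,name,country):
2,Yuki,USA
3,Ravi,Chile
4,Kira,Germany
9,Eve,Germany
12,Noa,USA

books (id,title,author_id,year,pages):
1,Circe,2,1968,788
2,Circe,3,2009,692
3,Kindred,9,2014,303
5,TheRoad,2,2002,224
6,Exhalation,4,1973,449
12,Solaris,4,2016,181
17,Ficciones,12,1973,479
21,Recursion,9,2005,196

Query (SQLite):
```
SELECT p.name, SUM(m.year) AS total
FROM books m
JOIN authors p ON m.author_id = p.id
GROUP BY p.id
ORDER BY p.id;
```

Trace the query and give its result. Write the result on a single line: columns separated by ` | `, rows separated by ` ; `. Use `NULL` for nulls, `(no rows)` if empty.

Yuki | 3970 ; Ravi | 2009 ; Kira | 3989 ; Eve | 4019 ; Noa | 1973

Join each books row to its authors via author_id.
Group joined rows by authors.id; compute SUM(m.year) per group.
  2: ids {1, 5} → SUM(m.year)=3970
  3: ids {2} → SUM(m.year)=2009
  4: ids {6, 12} → SUM(m.year)=3989
  9: ids {3, 21} → SUM(m.year)=4019
  12: ids {17} → SUM(m.year)=1973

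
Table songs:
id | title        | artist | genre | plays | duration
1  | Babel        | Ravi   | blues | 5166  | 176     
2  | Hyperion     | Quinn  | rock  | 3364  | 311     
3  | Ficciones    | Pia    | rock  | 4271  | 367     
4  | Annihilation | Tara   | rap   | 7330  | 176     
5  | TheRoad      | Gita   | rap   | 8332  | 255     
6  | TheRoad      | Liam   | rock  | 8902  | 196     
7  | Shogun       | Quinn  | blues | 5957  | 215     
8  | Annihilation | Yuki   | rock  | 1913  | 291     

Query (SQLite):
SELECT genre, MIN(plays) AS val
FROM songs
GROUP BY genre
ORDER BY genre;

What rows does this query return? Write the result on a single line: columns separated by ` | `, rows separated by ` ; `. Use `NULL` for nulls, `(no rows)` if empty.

blues | 5166 ; rap | 7330 ; rock | 1913

Partition songs by genre; compute MIN(plays) within each group.
  blues: ids {1, 7} → MIN(plays)=5166
  rap: ids {4, 5} → MIN(plays)=7330
  rock: ids {2, 3, 6, 8} → MIN(plays)=1913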